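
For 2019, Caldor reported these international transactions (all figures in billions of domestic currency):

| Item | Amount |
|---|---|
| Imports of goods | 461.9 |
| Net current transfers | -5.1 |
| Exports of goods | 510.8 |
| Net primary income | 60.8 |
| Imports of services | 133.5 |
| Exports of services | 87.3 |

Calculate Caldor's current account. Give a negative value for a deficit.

58.4

Goods balance = 510.8 - 461.9 = 48.9
Services balance = 87.3 - 133.5 = -46.2
Trade balance (goods + services) = 48.9 + (-46.2) = 2.7
Net primary income = 60.8
Net secondary income = -5.1
Current account = 2.7 + 60.8 + (-5.1) = 58.4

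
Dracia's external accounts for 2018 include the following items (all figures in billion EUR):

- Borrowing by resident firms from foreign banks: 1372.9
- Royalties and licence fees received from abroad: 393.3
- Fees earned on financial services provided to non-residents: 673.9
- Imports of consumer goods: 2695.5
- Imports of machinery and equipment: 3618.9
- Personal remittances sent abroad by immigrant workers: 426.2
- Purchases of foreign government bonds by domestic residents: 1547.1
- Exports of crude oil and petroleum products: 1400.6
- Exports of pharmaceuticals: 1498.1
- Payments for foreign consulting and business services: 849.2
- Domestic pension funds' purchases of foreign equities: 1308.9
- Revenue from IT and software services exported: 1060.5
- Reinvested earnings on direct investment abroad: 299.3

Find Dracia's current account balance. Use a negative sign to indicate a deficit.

Goods: -2695.5 + 1498.1 + 1400.6 - 3618.9 = -3415.7
Services: -849.2 + 673.9 + 1060.5 + 393.3 = 1278.5
Primary income: 299.3
Secondary income: -426.2
Current account = (-3415.7) + 1278.5 + 299.3 + (-426.2) = -2264.1
(Excluded from the current account — financial account: borrowing by resident firms from foreign banks 1372.9, purchases of foreign government bonds by domestic residents 1547.1, domestic pension funds' purchases of foreign equities 1308.9.)

-2264.1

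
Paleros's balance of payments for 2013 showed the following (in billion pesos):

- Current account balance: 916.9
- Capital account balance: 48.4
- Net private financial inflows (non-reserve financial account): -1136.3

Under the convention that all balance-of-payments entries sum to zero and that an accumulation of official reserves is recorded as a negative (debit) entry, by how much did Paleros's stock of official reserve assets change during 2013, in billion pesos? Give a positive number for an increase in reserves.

Official reserve transactions balance = -(916.9 + 48.4 + (-1136.3)) = 171.0
An accumulation of reserves is recorded as a debit (negative entry), so the change in the stock of reserves is the negative of that balance.
Change in official reserves = -(171.0) = -171.0

-171.0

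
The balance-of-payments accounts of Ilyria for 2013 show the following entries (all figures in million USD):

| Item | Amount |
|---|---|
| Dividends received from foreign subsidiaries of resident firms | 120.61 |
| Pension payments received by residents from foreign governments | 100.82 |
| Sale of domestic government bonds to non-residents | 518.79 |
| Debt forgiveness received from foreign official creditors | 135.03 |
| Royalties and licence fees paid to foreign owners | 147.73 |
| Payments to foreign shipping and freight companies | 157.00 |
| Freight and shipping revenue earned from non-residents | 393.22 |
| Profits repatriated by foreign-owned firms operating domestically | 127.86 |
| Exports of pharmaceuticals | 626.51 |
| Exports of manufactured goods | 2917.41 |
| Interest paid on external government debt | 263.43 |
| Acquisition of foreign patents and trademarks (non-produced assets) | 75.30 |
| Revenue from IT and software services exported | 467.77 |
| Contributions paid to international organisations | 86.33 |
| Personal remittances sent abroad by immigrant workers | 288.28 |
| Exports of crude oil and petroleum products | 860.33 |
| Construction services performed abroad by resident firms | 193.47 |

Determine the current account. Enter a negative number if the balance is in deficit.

4609.51

Goods: 860.33 + 626.51 + 2917.41 = 4404.25
Services: 393.22 - 157.00 + 193.47 + 467.77 - 147.73 = 749.73
Primary income: 120.61 - 127.86 - 263.43 = -270.68
Secondary income: -86.33 + 100.82 - 288.28 = -273.79
Current account = 4404.25 + 749.73 + (-270.68) + (-273.79) = 4609.51
(Excluded from the current account — financial account: sale of domestic government bonds to non-residents 518.79; capital account: debt forgiveness received from foreign official creditors 135.03, acquisition of foreign patents and trademarks (non-produced assets) 75.30.)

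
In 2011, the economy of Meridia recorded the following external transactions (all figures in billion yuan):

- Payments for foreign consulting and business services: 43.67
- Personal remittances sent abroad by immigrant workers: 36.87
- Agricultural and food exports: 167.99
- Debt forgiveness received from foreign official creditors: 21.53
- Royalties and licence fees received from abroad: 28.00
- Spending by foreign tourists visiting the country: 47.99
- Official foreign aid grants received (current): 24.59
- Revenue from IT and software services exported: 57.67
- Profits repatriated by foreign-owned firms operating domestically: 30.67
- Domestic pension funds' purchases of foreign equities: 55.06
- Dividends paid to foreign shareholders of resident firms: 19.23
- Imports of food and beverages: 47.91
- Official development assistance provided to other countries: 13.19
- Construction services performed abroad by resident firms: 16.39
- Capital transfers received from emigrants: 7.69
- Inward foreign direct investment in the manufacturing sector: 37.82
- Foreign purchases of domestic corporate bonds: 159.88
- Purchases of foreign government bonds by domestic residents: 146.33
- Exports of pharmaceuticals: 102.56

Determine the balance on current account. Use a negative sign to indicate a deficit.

Goods: 102.56 + 167.99 - 47.91 = 222.64
Services: 47.99 + 28.00 + 57.67 - 43.67 + 16.39 = 106.38
Primary income: -30.67 - 19.23 = -49.90
Secondary income: -13.19 - 36.87 + 24.59 = -25.47
Current account = 222.64 + 106.38 + (-49.90) + (-25.47) = 253.65
(Excluded from the current account — capital account: debt forgiveness received from foreign official creditors 21.53, capital transfers received from emigrants 7.69; financial account: domestic pension funds' purchases of foreign equities 55.06, inward foreign direct investment in the manufacturing sector 37.82, foreign purchases of domestic corporate bonds 159.88, purchases of foreign government bonds by domestic residents 146.33.)

253.65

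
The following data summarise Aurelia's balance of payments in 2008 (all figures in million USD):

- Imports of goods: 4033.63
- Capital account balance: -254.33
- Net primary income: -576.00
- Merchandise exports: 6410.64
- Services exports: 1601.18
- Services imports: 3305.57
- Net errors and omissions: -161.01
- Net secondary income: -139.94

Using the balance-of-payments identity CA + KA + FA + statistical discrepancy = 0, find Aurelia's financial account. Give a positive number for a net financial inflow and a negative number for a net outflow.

Goods balance = 6410.64 - 4033.63 = 2377.01
Services balance = 1601.18 - 3305.57 = -1704.39
Trade balance (goods + services) = 2377.01 + (-1704.39) = 672.62
Net primary income = -576.00
Net secondary income = -139.94
Current account = 672.62 + (-576.00) + (-139.94) = -43.32
Financial account = -(-43.32 + (-254.33) + (-161.01)) = 458.66

458.66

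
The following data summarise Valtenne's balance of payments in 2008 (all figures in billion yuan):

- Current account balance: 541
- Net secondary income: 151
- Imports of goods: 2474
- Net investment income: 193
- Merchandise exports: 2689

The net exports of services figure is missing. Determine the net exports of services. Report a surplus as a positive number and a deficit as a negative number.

-18

Current account = goods balance + services balance + net primary income + net secondary income
Sum of the known components = 559
Net exports of services = CA - (known components) = 541 - 559 = -18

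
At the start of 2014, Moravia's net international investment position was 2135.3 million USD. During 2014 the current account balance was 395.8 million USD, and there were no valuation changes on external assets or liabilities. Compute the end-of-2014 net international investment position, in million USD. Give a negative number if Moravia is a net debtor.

With no valuation effects, change in NIIP = current account = 395.8
End-of-year NIIP = 2135.3 + 395.8 = 2531.1

2531.1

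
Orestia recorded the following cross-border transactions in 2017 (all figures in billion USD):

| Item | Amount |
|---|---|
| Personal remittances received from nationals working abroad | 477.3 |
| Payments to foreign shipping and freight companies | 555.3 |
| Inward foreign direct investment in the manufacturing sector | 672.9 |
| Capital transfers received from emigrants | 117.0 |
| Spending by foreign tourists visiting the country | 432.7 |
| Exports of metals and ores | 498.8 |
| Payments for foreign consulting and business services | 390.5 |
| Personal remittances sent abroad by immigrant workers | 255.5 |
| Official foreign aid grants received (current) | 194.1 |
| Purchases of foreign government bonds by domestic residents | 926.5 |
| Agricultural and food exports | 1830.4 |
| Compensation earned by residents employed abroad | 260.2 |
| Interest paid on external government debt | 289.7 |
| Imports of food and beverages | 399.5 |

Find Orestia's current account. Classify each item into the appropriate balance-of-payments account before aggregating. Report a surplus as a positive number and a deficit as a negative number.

1803.0

Goods: 1830.4 - 399.5 + 498.8 = 1929.7
Services: -555.3 - 390.5 + 432.7 = -513.1
Primary income: 260.2 - 289.7 = -29.5
Secondary income: -255.5 + 477.3 + 194.1 = 415.9
Current account = 1929.7 + (-513.1) + (-29.5) + 415.9 = 1803.0
(Excluded from the current account — financial account: inward foreign direct investment in the manufacturing sector 672.9, purchases of foreign government bonds by domestic residents 926.5; capital account: capital transfers received from emigrants 117.0.)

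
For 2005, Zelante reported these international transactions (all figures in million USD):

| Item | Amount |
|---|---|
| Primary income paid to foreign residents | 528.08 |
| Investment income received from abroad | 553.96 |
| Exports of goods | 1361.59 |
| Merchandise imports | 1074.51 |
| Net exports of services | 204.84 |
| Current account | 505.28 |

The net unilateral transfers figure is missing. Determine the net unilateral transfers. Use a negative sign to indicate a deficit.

-12.52

Current account = goods balance + services balance + net primary income + net secondary income
Sum of the known components = 517.80
Net unilateral transfers = CA - (known components) = 505.28 - 517.80 = -12.52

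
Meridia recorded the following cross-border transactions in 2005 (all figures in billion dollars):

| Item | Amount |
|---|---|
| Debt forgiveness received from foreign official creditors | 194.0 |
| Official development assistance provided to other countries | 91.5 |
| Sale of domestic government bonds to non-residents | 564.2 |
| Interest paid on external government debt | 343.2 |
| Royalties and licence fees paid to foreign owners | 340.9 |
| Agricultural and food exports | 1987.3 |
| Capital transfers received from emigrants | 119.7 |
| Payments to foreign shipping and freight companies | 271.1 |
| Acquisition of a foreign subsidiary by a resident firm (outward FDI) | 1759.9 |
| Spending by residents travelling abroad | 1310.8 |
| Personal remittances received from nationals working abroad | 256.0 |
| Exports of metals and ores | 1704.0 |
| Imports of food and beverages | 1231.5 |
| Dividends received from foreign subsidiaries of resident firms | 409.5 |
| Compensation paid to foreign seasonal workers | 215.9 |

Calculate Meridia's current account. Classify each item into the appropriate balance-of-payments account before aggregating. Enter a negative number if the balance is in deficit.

551.9

Goods: -1231.5 + 1704.0 + 1987.3 = 2459.8
Services: -1310.8 - 271.1 - 340.9 = -1922.8
Primary income: -215.9 + 409.5 - 343.2 = -149.6
Secondary income: -91.5 + 256.0 = 164.5
Current account = 2459.8 + (-1922.8) + (-149.6) + 164.5 = 551.9
(Excluded from the current account — capital account: debt forgiveness received from foreign official creditors 194.0, capital transfers received from emigrants 119.7; financial account: sale of domestic government bonds to non-residents 564.2, acquisition of a foreign subsidiary by a resident firm (outward FDI) 1759.9.)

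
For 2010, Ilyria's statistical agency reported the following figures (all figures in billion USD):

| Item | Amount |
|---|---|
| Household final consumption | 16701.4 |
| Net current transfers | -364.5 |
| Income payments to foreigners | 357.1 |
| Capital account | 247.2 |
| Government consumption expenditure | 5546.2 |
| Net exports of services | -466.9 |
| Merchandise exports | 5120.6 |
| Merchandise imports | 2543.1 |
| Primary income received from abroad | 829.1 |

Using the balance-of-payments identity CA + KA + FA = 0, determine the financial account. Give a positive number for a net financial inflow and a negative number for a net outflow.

-2465.3

Goods balance = 5120.6 - 2543.1 = 2577.5
Services balance = -466.9
Trade balance (goods + services) = 2577.5 + (-466.9) = 2110.6
Net primary income = 829.1 - 357.1 = 472.0
Net secondary income = -364.5
Current account = 2110.6 + 472.0 + (-364.5) = 2218.1
Financial account = -(2218.1 + 247.2) = -2465.3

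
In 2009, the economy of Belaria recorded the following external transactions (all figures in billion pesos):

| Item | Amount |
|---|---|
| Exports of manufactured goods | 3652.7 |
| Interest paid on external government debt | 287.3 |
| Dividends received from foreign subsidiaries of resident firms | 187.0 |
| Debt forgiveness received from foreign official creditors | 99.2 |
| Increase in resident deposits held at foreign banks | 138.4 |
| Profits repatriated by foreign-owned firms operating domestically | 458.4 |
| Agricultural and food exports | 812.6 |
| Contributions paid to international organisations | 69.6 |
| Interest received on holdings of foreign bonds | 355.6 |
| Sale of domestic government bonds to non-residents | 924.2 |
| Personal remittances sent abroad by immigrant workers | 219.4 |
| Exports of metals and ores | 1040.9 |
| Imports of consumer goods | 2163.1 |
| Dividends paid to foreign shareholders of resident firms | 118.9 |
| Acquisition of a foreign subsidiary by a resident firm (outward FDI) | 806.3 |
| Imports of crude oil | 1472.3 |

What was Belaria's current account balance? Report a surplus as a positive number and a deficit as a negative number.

Goods: -1472.3 - 2163.1 + 812.6 + 3652.7 + 1040.9 = 1870.8
Primary income: -458.4 + 355.6 - 287.3 + 187.0 - 118.9 = -322.0
Secondary income: -69.6 - 219.4 = -289.0
Current account = 1870.8 + (-322.0) + (-289.0) = 1259.8
(Excluded from the current account — capital account: debt forgiveness received from foreign official creditors 99.2; financial account: increase in resident deposits held at foreign banks 138.4, sale of domestic government bonds to non-residents 924.2, acquisition of a foreign subsidiary by a resident firm (outward FDI) 806.3.)

1259.8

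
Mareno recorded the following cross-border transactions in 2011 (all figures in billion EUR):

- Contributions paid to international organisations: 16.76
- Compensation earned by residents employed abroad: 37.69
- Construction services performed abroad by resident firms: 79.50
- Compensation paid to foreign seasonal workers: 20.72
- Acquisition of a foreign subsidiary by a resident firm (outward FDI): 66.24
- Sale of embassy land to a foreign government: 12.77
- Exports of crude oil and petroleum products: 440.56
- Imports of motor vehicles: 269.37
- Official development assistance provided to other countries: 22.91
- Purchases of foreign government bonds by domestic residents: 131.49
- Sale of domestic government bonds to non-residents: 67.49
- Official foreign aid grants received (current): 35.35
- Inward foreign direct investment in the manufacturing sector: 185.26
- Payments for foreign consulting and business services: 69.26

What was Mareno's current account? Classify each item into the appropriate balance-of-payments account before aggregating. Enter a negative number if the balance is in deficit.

Goods: 440.56 - 269.37 = 171.19
Services: -69.26 + 79.50 = 10.24
Primary income: 37.69 - 20.72 = 16.97
Secondary income: -16.76 + 35.35 - 22.91 = -4.32
Current account = 171.19 + 10.24 + 16.97 + (-4.32) = 194.08
(Excluded from the current account — financial account: acquisition of a foreign subsidiary by a resident firm (outward FDI) 66.24, purchases of foreign government bonds by domestic residents 131.49, sale of domestic government bonds to non-residents 67.49, inward foreign direct investment in the manufacturing sector 185.26; capital account: sale of embassy land to a foreign government 12.77.)

194.08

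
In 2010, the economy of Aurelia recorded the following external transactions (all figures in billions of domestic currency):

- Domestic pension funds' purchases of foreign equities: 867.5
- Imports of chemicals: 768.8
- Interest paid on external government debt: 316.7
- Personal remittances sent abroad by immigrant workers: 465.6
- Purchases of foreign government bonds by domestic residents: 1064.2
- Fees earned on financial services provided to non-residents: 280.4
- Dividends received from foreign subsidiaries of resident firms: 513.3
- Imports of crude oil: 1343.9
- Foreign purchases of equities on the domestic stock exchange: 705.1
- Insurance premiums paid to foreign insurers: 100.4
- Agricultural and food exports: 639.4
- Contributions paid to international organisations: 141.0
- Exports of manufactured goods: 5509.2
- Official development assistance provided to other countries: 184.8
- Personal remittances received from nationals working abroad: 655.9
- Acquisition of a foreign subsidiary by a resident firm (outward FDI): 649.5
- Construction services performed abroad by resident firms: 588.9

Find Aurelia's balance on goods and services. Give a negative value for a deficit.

4804.8

Goods: 639.4 + 5509.2 - 1343.9 - 768.8 = 4035.9
Services: 280.4 + 588.9 - 100.4 = 768.9
Trade balance = 4035.9 + 768.9 = 4804.8
(Excluded from the trade balance — financial account: domestic pension funds' purchases of foreign equities 867.5, purchases of foreign government bonds by domestic residents 1064.2, foreign purchases of equities on the domestic stock exchange 705.1, acquisition of a foreign subsidiary by a resident firm (outward FDI) 649.5; primary income: interest paid on external government debt 316.7, dividends received from foreign subsidiaries of resident firms 513.3; secondary income: personal remittances sent abroad by immigrant workers 465.6, contributions paid to international organisations 141.0, official development assistance provided to other countries 184.8, personal remittances received from nationals working abroad 655.9.)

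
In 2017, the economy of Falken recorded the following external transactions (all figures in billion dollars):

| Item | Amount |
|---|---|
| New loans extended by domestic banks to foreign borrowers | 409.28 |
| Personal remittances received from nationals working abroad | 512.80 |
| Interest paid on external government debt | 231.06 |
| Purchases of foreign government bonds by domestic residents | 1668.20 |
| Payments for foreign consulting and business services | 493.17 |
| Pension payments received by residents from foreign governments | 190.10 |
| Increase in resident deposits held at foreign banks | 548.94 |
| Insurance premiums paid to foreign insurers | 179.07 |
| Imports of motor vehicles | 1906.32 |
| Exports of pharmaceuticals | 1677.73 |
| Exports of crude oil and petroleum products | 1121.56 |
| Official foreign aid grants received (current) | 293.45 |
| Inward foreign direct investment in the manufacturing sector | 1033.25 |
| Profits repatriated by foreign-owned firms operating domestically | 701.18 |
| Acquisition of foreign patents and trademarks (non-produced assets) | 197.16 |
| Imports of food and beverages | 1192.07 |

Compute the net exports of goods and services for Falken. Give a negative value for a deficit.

-971.34

Goods: -1906.32 + 1121.56 - 1192.07 + 1677.73 = -299.10
Services: -179.07 - 493.17 = -672.24
Trade balance = -299.10 + (-672.24) = -971.34
(Excluded from the trade balance — financial account: new loans extended by domestic banks to foreign borrowers 409.28, purchases of foreign government bonds by domestic residents 1668.20, increase in resident deposits held at foreign banks 548.94, inward foreign direct investment in the manufacturing sector 1033.25; secondary income: personal remittances received from nationals working abroad 512.80, pension payments received by residents from foreign governments 190.10, official foreign aid grants received (current) 293.45; primary income: interest paid on external government debt 231.06, profits repatriated by foreign-owned firms operating domestically 701.18; capital account: acquisition of foreign patents and trademarks (non-produced assets) 197.16.)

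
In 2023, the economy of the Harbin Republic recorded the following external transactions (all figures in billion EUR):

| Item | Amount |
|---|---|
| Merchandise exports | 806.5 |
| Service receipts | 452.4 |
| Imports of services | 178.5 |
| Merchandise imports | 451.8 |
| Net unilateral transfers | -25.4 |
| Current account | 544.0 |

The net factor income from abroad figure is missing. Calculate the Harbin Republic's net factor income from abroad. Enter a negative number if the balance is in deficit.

Current account = goods balance + services balance + net primary income + net secondary income
Sum of the known components = 603.2
Net factor income from abroad = CA - (known components) = 544.0 - 603.2 = -59.2

-59.2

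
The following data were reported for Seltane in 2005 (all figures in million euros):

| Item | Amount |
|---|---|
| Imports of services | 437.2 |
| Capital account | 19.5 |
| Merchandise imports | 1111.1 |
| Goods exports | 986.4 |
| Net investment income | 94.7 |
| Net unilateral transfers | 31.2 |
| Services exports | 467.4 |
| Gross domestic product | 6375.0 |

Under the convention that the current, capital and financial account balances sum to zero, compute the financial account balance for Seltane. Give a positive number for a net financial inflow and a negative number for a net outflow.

Goods balance = 986.4 - 1111.1 = -124.7
Services balance = 467.4 - 437.2 = 30.2
Trade balance (goods + services) = -124.7 + 30.2 = -94.5
Net primary income = 94.7
Net secondary income = 31.2
Current account = -94.5 + 94.7 + 31.2 = 31.4
Financial account = -(31.4 + 19.5) = -50.9

-50.9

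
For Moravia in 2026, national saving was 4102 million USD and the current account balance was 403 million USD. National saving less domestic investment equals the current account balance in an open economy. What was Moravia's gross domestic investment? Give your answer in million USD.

S - I = CA (net lending to the rest of the world).
I = S - CA = 4102 - 403 = 3699

3699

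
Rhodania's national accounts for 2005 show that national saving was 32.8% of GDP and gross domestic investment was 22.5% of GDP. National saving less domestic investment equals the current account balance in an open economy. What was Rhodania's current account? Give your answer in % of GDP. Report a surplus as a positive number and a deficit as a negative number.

CA = S - I = 32.8 - 22.5 = 10.3

10.3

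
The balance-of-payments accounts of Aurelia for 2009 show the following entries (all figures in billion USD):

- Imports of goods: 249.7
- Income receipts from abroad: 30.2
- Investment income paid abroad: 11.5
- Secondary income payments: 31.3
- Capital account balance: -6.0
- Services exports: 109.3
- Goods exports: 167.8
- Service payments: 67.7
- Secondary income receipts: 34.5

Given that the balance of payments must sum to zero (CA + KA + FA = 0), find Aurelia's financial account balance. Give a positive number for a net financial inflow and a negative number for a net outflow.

24.4

Goods balance = 167.8 - 249.7 = -81.9
Services balance = 109.3 - 67.7 = 41.6
Trade balance (goods + services) = -81.9 + 41.6 = -40.3
Net primary income = 30.2 - 11.5 = 18.7
Net secondary income = 34.5 - 31.3 = 3.2
Current account = -40.3 + 18.7 + 3.2 = -18.4
Financial account = -(-18.4 + (-6.0)) = 24.4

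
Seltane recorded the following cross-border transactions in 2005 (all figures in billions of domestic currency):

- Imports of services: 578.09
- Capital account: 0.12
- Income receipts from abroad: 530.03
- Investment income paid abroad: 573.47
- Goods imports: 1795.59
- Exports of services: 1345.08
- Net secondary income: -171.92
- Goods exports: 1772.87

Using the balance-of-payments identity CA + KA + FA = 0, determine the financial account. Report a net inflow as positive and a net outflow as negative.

-529.03

Goods balance = 1772.87 - 1795.59 = -22.72
Services balance = 1345.08 - 578.09 = 766.99
Trade balance (goods + services) = -22.72 + 766.99 = 744.27
Net primary income = 530.03 - 573.47 = -43.44
Net secondary income = -171.92
Current account = 744.27 + (-43.44) + (-171.92) = 528.91
Financial account = -(528.91 + 0.12) = -529.03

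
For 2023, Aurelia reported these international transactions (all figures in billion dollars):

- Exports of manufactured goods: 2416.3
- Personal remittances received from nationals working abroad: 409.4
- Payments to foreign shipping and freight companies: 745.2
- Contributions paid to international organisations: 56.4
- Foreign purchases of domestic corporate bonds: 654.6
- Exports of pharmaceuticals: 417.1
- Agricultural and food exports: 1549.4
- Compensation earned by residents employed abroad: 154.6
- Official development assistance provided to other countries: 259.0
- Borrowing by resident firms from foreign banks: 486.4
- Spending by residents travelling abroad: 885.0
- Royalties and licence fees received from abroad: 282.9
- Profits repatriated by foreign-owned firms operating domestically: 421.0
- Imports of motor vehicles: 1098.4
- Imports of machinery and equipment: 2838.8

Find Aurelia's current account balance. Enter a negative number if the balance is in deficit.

Goods: -1098.4 + 2416.3 - 2838.8 + 1549.4 + 417.1 = 445.6
Services: -885.0 - 745.2 + 282.9 = -1347.3
Primary income: 154.6 - 421.0 = -266.4
Secondary income: 409.4 - 56.4 - 259.0 = 94.0
Current account = 445.6 + (-1347.3) + (-266.4) + 94.0 = -1074.1
(Excluded from the current account — financial account: foreign purchases of domestic corporate bonds 654.6, borrowing by resident firms from foreign banks 486.4.)

-1074.1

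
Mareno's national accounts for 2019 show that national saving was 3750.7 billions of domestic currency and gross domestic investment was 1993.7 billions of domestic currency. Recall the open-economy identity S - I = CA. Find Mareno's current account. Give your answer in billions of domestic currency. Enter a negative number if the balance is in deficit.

1757.0

CA = S - I = 3750.7 - 1993.7 = 1757.0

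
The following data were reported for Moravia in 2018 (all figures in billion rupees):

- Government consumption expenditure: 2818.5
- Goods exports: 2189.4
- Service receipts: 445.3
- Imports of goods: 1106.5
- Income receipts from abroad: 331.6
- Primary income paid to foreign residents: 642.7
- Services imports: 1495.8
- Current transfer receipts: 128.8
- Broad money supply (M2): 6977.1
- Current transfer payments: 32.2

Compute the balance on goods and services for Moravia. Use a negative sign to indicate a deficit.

Goods balance = 2189.4 - 1106.5 = 1082.9
Services balance = 445.3 - 1495.8 = -1050.5
Trade balance (goods + services) = 1082.9 + (-1050.5) = 32.4

32.4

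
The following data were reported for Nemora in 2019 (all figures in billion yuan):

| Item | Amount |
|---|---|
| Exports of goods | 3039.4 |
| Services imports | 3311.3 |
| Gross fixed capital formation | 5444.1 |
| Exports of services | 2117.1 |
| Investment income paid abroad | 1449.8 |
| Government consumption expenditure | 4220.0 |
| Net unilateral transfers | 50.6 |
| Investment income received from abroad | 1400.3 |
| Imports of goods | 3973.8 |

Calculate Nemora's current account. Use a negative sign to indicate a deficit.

-2127.5

Goods balance = 3039.4 - 3973.8 = -934.4
Services balance = 2117.1 - 3311.3 = -1194.2
Trade balance (goods + services) = -934.4 + (-1194.2) = -2128.6
Net primary income = 1400.3 - 1449.8 = -49.5
Net secondary income = 50.6
Current account = -2128.6 + (-49.5) + 50.6 = -2127.5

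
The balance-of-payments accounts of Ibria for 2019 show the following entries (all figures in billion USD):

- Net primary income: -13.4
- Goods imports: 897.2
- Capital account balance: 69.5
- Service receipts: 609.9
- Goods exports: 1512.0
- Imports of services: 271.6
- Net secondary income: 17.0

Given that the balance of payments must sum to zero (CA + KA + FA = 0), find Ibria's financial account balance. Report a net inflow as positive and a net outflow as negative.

-1026.2

Goods balance = 1512.0 - 897.2 = 614.8
Services balance = 609.9 - 271.6 = 338.3
Trade balance (goods + services) = 614.8 + 338.3 = 953.1
Net primary income = -13.4
Net secondary income = 17.0
Current account = 953.1 + (-13.4) + 17.0 = 956.7
Financial account = -(956.7 + 69.5) = -1026.2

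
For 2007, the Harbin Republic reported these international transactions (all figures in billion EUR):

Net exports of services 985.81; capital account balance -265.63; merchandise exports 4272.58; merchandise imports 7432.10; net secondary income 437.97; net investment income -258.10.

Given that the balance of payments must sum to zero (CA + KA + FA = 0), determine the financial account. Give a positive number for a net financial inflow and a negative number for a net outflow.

Goods balance = 4272.58 - 7432.10 = -3159.52
Services balance = 985.81
Trade balance (goods + services) = -3159.52 + 985.81 = -2173.71
Net primary income = -258.10
Net secondary income = 437.97
Current account = -2173.71 + (-258.10) + 437.97 = -1993.84
Financial account = -(-1993.84 + (-265.63)) = 2259.47

2259.47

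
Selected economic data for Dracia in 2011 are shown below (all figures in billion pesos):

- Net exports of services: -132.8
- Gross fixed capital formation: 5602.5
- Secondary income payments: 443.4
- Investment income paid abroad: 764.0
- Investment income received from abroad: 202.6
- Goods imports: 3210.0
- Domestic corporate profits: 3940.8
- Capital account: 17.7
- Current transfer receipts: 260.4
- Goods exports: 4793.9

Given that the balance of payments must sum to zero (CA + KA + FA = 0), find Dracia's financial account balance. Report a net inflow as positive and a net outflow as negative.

-724.4

Goods balance = 4793.9 - 3210.0 = 1583.9
Services balance = -132.8
Trade balance (goods + services) = 1583.9 + (-132.8) = 1451.1
Net primary income = 202.6 - 764.0 = -561.4
Net secondary income = 260.4 - 443.4 = -183.0
Current account = 1451.1 + (-561.4) + (-183.0) = 706.7
Financial account = -(706.7 + 17.7) = -724.4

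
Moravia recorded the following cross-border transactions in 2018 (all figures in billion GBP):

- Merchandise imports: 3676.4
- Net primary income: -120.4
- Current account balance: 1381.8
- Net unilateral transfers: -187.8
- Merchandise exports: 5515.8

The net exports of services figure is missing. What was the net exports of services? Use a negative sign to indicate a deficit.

Current account = goods balance + services balance + net primary income + net secondary income
Sum of the known components = 1531.2
Net exports of services = CA - (known components) = 1381.8 - 1531.2 = -149.4

-149.4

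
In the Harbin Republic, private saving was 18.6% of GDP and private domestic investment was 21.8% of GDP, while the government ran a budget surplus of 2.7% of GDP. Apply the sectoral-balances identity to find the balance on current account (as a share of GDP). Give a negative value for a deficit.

By the sectoral-balances identity, CA = (S_private - I) + (T - G).
Private balance = 18.6 - 21.8 = -3.2
Government balance (T - G) = 2.7
CA = -3.2 + 2.7 = -0.5

-0.5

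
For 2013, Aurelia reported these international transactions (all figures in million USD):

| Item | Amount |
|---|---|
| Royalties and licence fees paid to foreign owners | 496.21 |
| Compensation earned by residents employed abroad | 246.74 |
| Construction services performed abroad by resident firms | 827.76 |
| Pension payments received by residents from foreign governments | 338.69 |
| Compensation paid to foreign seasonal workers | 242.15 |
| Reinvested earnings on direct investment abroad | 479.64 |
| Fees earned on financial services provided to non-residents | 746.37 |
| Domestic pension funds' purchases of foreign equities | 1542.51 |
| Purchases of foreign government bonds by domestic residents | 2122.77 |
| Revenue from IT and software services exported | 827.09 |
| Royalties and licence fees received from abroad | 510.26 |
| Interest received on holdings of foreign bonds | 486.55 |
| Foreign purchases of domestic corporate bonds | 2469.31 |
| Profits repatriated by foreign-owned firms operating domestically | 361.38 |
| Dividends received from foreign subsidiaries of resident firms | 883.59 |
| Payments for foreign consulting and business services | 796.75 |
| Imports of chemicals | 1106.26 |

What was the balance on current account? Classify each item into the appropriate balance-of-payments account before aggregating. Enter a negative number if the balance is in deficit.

Goods: -1106.26
Services: 827.09 + 510.26 - 796.75 - 496.21 + 827.76 + 746.37 = 1618.52
Primary income: 883.59 + 486.55 + 246.74 + 479.64 - 242.15 - 361.38 = 1492.99
Secondary income: 338.69
Current account = (-1106.26) + 1618.52 + 1492.99 + 338.69 = 2343.94
(Excluded from the current account — financial account: domestic pension funds' purchases of foreign equities 1542.51, purchases of foreign government bonds by domestic residents 2122.77, foreign purchases of domestic corporate bonds 2469.31.)

2343.94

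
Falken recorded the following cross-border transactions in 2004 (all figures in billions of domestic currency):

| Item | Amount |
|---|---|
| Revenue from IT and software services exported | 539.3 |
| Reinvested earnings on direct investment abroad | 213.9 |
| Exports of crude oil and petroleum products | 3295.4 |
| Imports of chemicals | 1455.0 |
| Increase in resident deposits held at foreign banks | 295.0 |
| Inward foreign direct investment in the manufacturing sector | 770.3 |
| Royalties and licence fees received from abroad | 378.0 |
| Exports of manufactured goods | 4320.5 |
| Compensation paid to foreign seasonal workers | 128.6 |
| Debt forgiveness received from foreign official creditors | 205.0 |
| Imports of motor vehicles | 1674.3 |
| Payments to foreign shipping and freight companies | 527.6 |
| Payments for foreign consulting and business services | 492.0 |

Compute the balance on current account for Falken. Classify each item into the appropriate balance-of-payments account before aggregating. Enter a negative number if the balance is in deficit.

Goods: 4320.5 + 3295.4 - 1674.3 - 1455.0 = 4486.6
Services: -492.0 + 539.3 - 527.6 + 378.0 = -102.3
Primary income: -128.6 + 213.9 = 85.3
Current account = 4486.6 + (-102.3) + 85.3 = 4469.6
(Excluded from the current account — financial account: increase in resident deposits held at foreign banks 295.0, inward foreign direct investment in the manufacturing sector 770.3; capital account: debt forgiveness received from foreign official creditors 205.0.)

4469.6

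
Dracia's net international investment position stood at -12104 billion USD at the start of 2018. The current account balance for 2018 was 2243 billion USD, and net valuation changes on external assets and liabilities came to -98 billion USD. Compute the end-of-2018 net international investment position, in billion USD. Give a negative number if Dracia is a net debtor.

Change in NIIP = current account + net valuation change = 2243 + (-98) = 2145
End-of-year NIIP = -12104 + 2145 = -9959

-9959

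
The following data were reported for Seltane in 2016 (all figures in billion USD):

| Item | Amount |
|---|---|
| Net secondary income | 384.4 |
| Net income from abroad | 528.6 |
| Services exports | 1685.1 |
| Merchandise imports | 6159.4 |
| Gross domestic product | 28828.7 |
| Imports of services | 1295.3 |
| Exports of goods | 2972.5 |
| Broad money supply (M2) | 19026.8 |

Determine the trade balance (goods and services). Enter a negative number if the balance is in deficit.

-2797.1

Goods balance = 2972.5 - 6159.4 = -3186.9
Services balance = 1685.1 - 1295.3 = 389.8
Trade balance (goods + services) = -3186.9 + 389.8 = -2797.1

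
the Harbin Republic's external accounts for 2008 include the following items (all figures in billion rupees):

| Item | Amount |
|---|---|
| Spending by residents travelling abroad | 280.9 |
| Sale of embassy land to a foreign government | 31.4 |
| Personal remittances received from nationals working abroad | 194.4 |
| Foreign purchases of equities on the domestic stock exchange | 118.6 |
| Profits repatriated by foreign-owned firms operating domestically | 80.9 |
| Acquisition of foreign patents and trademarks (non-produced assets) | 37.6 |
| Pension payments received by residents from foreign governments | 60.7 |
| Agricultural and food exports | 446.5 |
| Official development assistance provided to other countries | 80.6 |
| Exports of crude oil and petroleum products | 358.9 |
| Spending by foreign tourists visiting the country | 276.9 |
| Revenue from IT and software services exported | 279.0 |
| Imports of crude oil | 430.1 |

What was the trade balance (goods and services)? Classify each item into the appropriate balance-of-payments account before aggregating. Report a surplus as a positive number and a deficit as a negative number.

650.3

Goods: 358.9 + 446.5 - 430.1 = 375.3
Services: 276.9 - 280.9 + 279.0 = 275.0
Trade balance = 375.3 + 275.0 = 650.3
(Excluded from the trade balance — capital account: sale of embassy land to a foreign government 31.4, acquisition of foreign patents and trademarks (non-produced assets) 37.6; secondary income: personal remittances received from nationals working abroad 194.4, pension payments received by residents from foreign governments 60.7, official development assistance provided to other countries 80.6; financial account: foreign purchases of equities on the domestic stock exchange 118.6; primary income: profits repatriated by foreign-owned firms operating domestically 80.9.)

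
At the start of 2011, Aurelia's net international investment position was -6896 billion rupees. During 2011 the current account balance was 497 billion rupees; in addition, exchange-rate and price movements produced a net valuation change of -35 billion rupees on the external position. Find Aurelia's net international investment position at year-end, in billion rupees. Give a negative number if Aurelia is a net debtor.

Change in NIIP = current account + net valuation change = 497 + (-35) = 462
End-of-year NIIP = -6896 + 462 = -6434

-6434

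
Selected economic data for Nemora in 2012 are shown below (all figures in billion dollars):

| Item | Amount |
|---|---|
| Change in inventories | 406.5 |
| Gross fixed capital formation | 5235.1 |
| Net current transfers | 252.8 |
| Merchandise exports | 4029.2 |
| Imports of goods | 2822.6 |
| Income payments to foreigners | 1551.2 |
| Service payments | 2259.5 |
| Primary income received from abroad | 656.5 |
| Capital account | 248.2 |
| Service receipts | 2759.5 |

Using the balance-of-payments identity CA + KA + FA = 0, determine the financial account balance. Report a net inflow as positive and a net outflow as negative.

Goods balance = 4029.2 - 2822.6 = 1206.6
Services balance = 2759.5 - 2259.5 = 500.0
Trade balance (goods + services) = 1206.6 + 500.0 = 1706.6
Net primary income = 656.5 - 1551.2 = -894.7
Net secondary income = 252.8
Current account = 1706.6 + (-894.7) + 252.8 = 1064.7
Financial account = -(1064.7 + 248.2) = -1312.9

-1312.9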